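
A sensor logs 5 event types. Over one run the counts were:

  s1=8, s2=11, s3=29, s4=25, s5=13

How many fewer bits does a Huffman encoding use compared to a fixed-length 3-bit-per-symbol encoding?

Fixed-length: 3 bits × 86 symbols = 258 bits.
Huffman merges:
merge s1(8) and s2(11): 19
merge s5(13) and 19: 32
merge s4(25) and s3(29): 54
merge 32 and 54: 86
Huffman total = 19 + 32 + 54 + 86 = 191 bits.
Saving = 258 − 191 = 67 bits.

67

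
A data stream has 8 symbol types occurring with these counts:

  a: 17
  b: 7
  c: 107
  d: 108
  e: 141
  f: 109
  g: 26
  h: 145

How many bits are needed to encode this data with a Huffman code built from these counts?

Merge the two smallest weights repeatedly:
b(7) + a(17) → 24
24 + g(26) → 50
50 + c(107) → 157
d(108) + f(109) → 217
e(141) + h(145) → 286
157 + 217 → 374
286 + 374 → 660
The encoded length is the sum of every internal node's weight: 24 + 50 + 157 + 217 + 286 + 374 + 660 = 1768 bits.

1768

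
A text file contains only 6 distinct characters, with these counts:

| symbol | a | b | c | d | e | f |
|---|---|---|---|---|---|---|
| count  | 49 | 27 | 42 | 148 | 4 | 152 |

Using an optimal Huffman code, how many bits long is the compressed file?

Merge the two smallest weights repeatedly:
e(4) + b(27) → 31
31 + c(42) → 73
a(49) + 73 → 122
122 + d(148) → 270
f(152) + 270 → 422
The encoded length is the sum of every internal node's weight: 31 + 73 + 122 + 270 + 422 = 918 bits.

918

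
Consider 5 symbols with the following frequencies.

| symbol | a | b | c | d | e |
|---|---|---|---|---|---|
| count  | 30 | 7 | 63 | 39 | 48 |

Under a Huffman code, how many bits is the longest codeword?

3

Merge the two lowest-weight nodes at each step:
combine b(7), a(30) → 37
combine 37, d(39) → 76
combine e(48), c(63) → 111
combine 76, 111 → 187
The first pair merged (b, a) ends up deepest, at depth 3.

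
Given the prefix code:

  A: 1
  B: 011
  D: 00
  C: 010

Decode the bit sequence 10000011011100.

Read left to right; each codeword is recognised as soon as it completes (prefix code):
  1→A | 00→D | 00→D | 011→B | 011→B | 1→A | 00→D
Decoded message: ADDBBAD

ADDBBAD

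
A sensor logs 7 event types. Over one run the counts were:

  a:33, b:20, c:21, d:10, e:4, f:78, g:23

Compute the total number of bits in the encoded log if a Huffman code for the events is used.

459

Merge the two smallest weights repeatedly:
e(4) + d(10) → 14
14 + b(20) → 34
c(21) + g(23) → 44
a(33) + 34 → 67
44 + 67 → 111
f(78) + 111 → 189
The encoded length is the sum of every internal node's weight: 14 + 34 + 44 + 67 + 111 + 189 = 459 bits.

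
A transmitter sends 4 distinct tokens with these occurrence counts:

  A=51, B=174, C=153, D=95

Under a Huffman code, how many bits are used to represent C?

Build the tree from the bottom:
merge A(51) and D(95): 146
merge 146 and C(153): 299
merge B(174) and 299: 473
C sits 2 levels below the root, so its codeword is 2 bits.

2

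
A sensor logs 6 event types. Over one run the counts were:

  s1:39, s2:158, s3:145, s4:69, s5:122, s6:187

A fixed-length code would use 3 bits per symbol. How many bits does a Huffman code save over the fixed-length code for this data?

382

Fixed-length: 3 bits × 720 symbols = 2160 bits.
Huffman merges:
merge s1(39) and s4(69): 108
merge 108 and s5(122): 230
merge s3(145) and s2(158): 303
merge s6(187) and 230: 417
merge 303 and 417: 720
Huffman total = 108 + 230 + 303 + 417 + 720 = 1778 bits.
Saving = 2160 − 1778 = 382 bits.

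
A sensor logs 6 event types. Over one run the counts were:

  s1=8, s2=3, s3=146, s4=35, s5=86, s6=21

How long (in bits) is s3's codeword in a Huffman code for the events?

1

Repeatedly merge the two smallest:
combine s2(3), s1(8) → 11
combine 11, s6(21) → 32
combine 32, s4(35) → 67
combine 67, s5(86) → 153
combine s3(146), 153 → 299
s3 sits one level below the root: a 1-bit codeword.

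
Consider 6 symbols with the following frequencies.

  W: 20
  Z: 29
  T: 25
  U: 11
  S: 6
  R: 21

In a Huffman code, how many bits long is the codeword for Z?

2

Repeatedly merge the two smallest:
S(6) + U(11) → 17
17 + W(20) → 37
R(21) + T(25) → 46
Z(29) + 37 → 66
46 + 66 → 112
The subtree containing Z is merged 2 times, so code length = 2.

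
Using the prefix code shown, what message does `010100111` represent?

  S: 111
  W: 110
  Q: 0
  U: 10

QUUQS

Read left to right; each codeword is recognised as soon as it completes (prefix code):
  0→Q | 10→U | 10→U | 0→Q | 111→S
Decoded message: QUUQS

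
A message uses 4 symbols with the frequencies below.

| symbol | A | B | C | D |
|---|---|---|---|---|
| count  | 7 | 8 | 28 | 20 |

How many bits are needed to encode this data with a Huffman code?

Greedily combine the two least-frequent nodes:
A(7) + B(8) → 15
15 + D(20) → 35
C(28) + 35 → 63
The encoded length is the sum of every internal node's weight: 15 + 35 + 63 = 113 bits.

113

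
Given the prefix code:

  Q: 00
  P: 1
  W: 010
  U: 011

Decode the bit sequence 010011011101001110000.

WUUPWUPQQ

Read left to right; each codeword is recognised as soon as it completes (prefix code):
  010→W | 011→U | 011→U | 1→P | 010→W | 011→U | 1→P | 00→Q | 00→Q
Decoded message: WUUPWUPQQ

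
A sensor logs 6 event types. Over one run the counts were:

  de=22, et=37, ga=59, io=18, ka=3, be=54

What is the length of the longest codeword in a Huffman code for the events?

Merge the two lowest-weight nodes at each step:
combine ka(3), io(18) → 21
combine 21, de(22) → 43
combine et(37), 43 → 80
combine be(54), ga(59) → 113
combine 80, 113 → 193
The rarest symbols sit at the bottom; the longest codeword is 4 bits.

4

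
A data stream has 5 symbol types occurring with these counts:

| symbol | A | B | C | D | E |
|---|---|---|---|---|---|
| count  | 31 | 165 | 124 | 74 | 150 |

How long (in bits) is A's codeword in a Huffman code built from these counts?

3

Build the tree from the bottom:
combine A(31), D(74) → 105
combine 105, C(124) → 229
combine E(150), B(165) → 315
combine 229, 315 → 544
A sits 3 levels below the root, so its codeword is 3 bits.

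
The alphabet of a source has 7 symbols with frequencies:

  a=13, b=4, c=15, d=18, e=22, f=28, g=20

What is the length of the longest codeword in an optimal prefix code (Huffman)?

Merge the two lowest-weight nodes at each step:
merge b(4) and a(13): 17
merge c(15) and 17: 32
merge d(18) and g(20): 38
merge e(22) and f(28): 50
merge 32 and 38: 70
merge 50 and 70: 120
The first pair merged (b, a) ends up deepest, at depth 4.

4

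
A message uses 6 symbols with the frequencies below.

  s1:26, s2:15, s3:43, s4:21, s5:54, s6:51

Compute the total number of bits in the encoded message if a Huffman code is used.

518

Greedily combine the two least-frequent nodes:
merge s2(15) and s4(21): 36
merge s1(26) and 36: 62
merge s3(43) and s6(51): 94
merge s5(54) and 62: 116
merge 94 and 116: 210
The encoded length is the sum of every internal node's weight: 36 + 62 + 94 + 116 + 210 = 518 bits.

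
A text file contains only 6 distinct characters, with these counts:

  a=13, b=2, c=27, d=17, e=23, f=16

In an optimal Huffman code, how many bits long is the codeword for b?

Repeatedly merge the two smallest:
merge b(2) and a(13): 15
merge 15 and f(16): 31
merge d(17) and e(23): 40
merge c(27) and 31: 58
merge 40 and 58: 98
b's leaf is at depth 4, giving a 4-bit codeword.

4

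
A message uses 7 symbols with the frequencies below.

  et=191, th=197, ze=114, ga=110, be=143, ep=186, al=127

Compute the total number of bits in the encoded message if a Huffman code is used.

3007

Greedily combine the two least-frequent nodes:
combine ga(110), ze(114) → 224
combine al(127), be(143) → 270
combine ep(186), et(191) → 377
combine th(197), 224 → 421
combine 270, 377 → 647
combine 421, 647 → 1068
The encoded length is the sum of every internal node's weight: 224 + 270 + 377 + 421 + 647 + 1068 = 3007 bits.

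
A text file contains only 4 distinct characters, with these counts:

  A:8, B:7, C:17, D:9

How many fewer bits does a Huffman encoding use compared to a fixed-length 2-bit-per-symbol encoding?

Fixed-length: 2 bits × 41 symbols = 82 bits.
Huffman merges:
merge B(7) and A(8): 15
merge D(9) and 15: 24
merge C(17) and 24: 41
Huffman total = 15 + 24 + 41 = 80 bits.
Saving = 82 − 80 = 2 bits.

2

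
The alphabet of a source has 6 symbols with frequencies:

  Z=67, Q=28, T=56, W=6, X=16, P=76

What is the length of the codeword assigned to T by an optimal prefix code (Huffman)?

Repeatedly merge the two smallest:
combine W(6), X(16) → 22
combine 22, Q(28) → 50
combine 50, T(56) → 106
combine Z(67), P(76) → 143
combine 106, 143 → 249
The subtree containing T is merged 2 times, so code length = 2.

2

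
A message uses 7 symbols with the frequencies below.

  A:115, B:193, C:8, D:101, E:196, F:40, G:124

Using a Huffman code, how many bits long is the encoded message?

Build the Huffman tree bottom-up:
combine C(8), F(40) → 48
combine 48, D(101) → 149
combine A(115), G(124) → 239
combine 149, B(193) → 342
combine E(196), 239 → 435
combine 342, 435 → 777
The encoded length is the sum of every internal node's weight: 48 + 149 + 239 + 342 + 435 + 777 = 1990 bits.

1990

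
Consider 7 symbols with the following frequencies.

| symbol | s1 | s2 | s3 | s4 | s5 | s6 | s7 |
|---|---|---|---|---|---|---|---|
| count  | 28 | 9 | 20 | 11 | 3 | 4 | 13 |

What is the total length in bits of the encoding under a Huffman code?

223

Merge the two smallest weights repeatedly:
merge s5(3) and s6(4): 7
merge 7 and s2(9): 16
merge s4(11) and s7(13): 24
merge 16 and s3(20): 36
merge 24 and s1(28): 52
merge 36 and 52: 88
Total encoded bits = sum of merged weights = 7 + 16 + 24 + 36 + 52 + 88 = 223.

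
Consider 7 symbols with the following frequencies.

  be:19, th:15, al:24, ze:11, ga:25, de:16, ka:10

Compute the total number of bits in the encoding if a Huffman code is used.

332

Merge the two smallest weights repeatedly:
combine ka(10), ze(11) → 21
combine th(15), de(16) → 31
combine be(19), 21 → 40
combine al(24), ga(25) → 49
combine 31, 40 → 71
combine 49, 71 → 120
The encoded length is the sum of every internal node's weight: 21 + 31 + 40 + 49 + 71 + 120 = 332 bits.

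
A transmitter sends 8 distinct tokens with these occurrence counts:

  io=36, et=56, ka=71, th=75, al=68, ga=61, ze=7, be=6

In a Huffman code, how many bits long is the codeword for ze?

Huffman merges, smallest pair first:
combine be(6), ze(7) → 13
combine 13, io(36) → 49
combine 49, et(56) → 105
combine ga(61), al(68) → 129
combine ka(71), th(75) → 146
combine 105, 129 → 234
combine 146, 234 → 380
ze sits 5 levels below the root, so its codeword is 5 bits.

5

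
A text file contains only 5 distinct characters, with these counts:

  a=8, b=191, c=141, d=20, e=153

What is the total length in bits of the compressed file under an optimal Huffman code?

1032

Greedily combine the two least-frequent nodes:
merge a(8) and d(20): 28
merge 28 and c(141): 169
merge e(153) and 169: 322
merge b(191) and 322: 513
Each symbol's bit-cost is frequency × depth; summing gives 1032 bits (equivalently 28 + 169 + 322 + 513).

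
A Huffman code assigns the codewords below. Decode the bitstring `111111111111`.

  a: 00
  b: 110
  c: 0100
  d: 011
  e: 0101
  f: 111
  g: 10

Read left to right; each codeword is recognised as soon as it completes (prefix code):
  111→f | 111→f | 111→f | 111→f
Decoded message: ffff

ffff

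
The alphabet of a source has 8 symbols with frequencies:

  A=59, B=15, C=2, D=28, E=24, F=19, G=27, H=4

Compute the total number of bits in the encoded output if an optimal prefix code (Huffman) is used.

474

Greedily combine the two least-frequent nodes:
combine C(2), H(4) → 6
combine 6, B(15) → 21
combine F(19), 21 → 40
combine E(24), G(27) → 51
combine D(28), 40 → 68
combine 51, A(59) → 110
combine 68, 110 → 178
Total encoded bits = sum of merged weights = 6 + 21 + 40 + 51 + 68 + 110 + 178 = 474.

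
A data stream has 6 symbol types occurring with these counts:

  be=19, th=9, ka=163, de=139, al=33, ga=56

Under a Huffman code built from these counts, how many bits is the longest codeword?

5

Merge the two lowest-weight nodes at each step:
th(9) + be(19) → 28
28 + al(33) → 61
ga(56) + 61 → 117
117 + de(139) → 256
ka(163) + 256 → 419
The rarest symbols sit at the bottom; the longest codeword is 5 bits.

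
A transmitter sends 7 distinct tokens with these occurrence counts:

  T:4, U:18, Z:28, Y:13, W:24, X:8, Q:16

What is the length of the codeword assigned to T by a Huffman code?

4

Huffman merges, smallest pair first:
combine T(4), X(8) → 12
combine 12, Y(13) → 25
combine Q(16), U(18) → 34
combine W(24), 25 → 49
combine Z(28), 34 → 62
combine 49, 62 → 111
T sits 4 levels below the root, so its codeword is 4 bits.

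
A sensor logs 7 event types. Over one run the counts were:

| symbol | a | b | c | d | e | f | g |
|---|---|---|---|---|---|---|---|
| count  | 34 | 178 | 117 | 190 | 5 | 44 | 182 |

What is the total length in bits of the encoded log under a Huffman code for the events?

1822

Greedily combine the two least-frequent nodes:
merge e(5) and a(34): 39
merge 39 and f(44): 83
merge 83 and c(117): 200
merge b(178) and g(182): 360
merge d(190) and 200: 390
merge 360 and 390: 750
The encoded length is the sum of every internal node's weight: 39 + 83 + 200 + 360 + 390 + 750 = 1822 bits.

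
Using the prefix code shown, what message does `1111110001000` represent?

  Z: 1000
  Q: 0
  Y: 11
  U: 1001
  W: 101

Read left to right; each codeword is recognised as soon as it completes (prefix code):
  11→Y | 11→Y | 11→Y | 0→Q | 0→Q | 0→Q | 1000→Z
Decoded message: YYYQQQZ

YYYQQQZ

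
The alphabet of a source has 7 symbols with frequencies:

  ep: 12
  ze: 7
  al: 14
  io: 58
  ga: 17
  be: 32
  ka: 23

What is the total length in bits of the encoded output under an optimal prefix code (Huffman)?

418

Greedily combine the two least-frequent nodes:
combine ze(7), ep(12) → 19
combine al(14), ga(17) → 31
combine 19, ka(23) → 42
combine 31, be(32) → 63
combine 42, io(58) → 100
combine 63, 100 → 163
The encoded length is the sum of every internal node's weight: 19 + 31 + 42 + 63 + 100 + 163 = 418 bits.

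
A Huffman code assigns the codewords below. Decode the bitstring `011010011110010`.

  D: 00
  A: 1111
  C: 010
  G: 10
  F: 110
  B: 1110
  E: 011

Read left to right; each codeword is recognised as soon as it completes (prefix code):
  011→E | 010→C | 011→E | 110→F | 010→C
Decoded message: ECEFC

ECEFC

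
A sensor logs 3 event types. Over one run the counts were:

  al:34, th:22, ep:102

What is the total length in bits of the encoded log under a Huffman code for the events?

214

Build the Huffman tree bottom-up:
merge th(22) and al(34): 56
merge 56 and ep(102): 158
Each symbol's bit-cost is frequency × depth; summing gives 214 bits (equivalently 56 + 158).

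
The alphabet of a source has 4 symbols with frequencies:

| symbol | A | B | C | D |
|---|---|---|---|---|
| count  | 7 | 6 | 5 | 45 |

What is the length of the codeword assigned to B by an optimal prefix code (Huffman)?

Repeatedly merge the two smallest:
C(5) + B(6) → 11
A(7) + 11 → 18
18 + D(45) → 63
B sits 3 levels below the root, so its codeword is 3 bits.

3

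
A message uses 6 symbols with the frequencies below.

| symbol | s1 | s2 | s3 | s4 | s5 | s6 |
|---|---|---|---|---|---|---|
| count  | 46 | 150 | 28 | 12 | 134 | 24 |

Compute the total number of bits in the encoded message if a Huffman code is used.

Greedily combine the two least-frequent nodes:
s4(12) + s6(24) → 36
s3(28) + 36 → 64
s1(46) + 64 → 110
110 + s5(134) → 244
s2(150) + 244 → 394
The encoded length is the sum of every internal node's weight: 36 + 64 + 110 + 244 + 394 = 848 bits.

848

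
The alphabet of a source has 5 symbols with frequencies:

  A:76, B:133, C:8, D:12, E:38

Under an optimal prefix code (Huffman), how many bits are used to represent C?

Huffman merges, smallest pair first:
combine C(8), D(12) → 20
combine 20, E(38) → 58
combine 58, A(76) → 134
combine B(133), 134 → 267
C sits 4 levels below the root, so its codeword is 4 bits.

4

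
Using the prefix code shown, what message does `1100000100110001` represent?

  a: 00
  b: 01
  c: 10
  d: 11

daabadab

Read left to right; each codeword is recognised as soon as it completes (prefix code):
  11→d | 00→a | 00→a | 01→b | 00→a | 11→d | 00→a | 01→b
Decoded message: daabadab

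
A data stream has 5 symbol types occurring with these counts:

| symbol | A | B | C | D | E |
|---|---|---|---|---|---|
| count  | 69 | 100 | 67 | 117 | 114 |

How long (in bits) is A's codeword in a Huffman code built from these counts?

Huffman merges, smallest pair first:
combine C(67), A(69) → 136
combine B(100), E(114) → 214
combine D(117), 136 → 253
combine 214, 253 → 467
A sits 3 levels below the root, so its codeword is 3 bits.

3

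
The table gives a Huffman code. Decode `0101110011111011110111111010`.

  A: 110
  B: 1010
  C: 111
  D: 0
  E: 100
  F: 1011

DFECACFCB

Read left to right; each codeword is recognised as soon as it completes (prefix code):
  0→D | 1011→F | 100→E | 111→C | 110→A | 111→C | 1011→F | 111→C | 1010→B
Decoded message: DFECACFCB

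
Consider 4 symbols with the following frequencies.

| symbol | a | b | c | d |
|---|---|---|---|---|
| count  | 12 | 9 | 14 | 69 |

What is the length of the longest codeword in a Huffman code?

3

Merge the two lowest-weight nodes at each step:
b(9) + a(12) → 21
c(14) + 21 → 35
35 + d(69) → 104
The first pair merged (b, a) ends up deepest, at depth 3.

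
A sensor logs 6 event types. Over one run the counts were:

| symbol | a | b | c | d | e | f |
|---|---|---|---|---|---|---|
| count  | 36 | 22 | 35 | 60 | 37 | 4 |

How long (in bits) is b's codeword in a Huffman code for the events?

Repeatedly merge the two smallest:
merge f(4) and b(22): 26
merge 26 and c(35): 61
merge a(36) and e(37): 73
merge d(60) and 61: 121
merge 73 and 121: 194
b sits 4 levels below the root, so its codeword is 4 bits.

4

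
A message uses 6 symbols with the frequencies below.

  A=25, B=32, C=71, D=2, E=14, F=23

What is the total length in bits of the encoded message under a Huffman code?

Build the Huffman tree bottom-up:
merge D(2) and E(14): 16
merge 16 and F(23): 39
merge A(25) and B(32): 57
merge 39 and 57: 96
merge C(71) and 96: 167
Each symbol's bit-cost is frequency × depth; summing gives 375 bits (equivalently 16 + 39 + 57 + 96 + 167).

375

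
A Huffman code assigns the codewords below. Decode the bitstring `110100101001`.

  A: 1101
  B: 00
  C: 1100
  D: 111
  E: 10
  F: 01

ABEEF

Read left to right; each codeword is recognised as soon as it completes (prefix code):
  1101→A | 00→B | 10→E | 10→E | 01→F
Decoded message: ABEEF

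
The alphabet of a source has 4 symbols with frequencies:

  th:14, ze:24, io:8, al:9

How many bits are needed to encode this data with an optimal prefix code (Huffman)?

Greedily combine the two least-frequent nodes:
combine io(8), al(9) → 17
combine th(14), 17 → 31
combine ze(24), 31 → 55
The encoded length is the sum of every internal node's weight: 17 + 31 + 55 = 103 bits.

103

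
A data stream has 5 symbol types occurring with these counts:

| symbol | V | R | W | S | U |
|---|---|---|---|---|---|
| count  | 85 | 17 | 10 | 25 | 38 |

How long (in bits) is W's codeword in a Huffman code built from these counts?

Repeatedly merge the two smallest:
W(10) + R(17) → 27
S(25) + 27 → 52
U(38) + 52 → 90
V(85) + 90 → 175
W's leaf is at depth 4, giving a 4-bit codeword.

4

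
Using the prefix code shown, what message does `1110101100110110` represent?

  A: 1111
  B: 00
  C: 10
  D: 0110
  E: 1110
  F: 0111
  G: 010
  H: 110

ECHDH

Read left to right; each codeword is recognised as soon as it completes (prefix code):
  1110→E | 10→C | 110→H | 0110→D | 110→H
Decoded message: ECHDH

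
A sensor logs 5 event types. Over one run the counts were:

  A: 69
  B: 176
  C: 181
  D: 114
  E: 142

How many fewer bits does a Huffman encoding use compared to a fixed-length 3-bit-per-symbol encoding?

499

Fixed-length: 3 bits × 682 symbols = 2046 bits.
Huffman merges:
merge A(69) and D(114): 183
merge E(142) and B(176): 318
merge C(181) and 183: 364
merge 318 and 364: 682
Huffman total = 183 + 318 + 364 + 682 = 1547 bits.
Saving = 2046 − 1547 = 499 bits.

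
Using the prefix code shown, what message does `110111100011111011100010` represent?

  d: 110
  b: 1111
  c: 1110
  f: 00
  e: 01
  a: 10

dbfebedfa

Read left to right; each codeword is recognised as soon as it completes (prefix code):
  110→d | 1111→b | 00→f | 01→e | 1111→b | 01→e | 110→d | 00→f | 10→a
Decoded message: dbfebedfa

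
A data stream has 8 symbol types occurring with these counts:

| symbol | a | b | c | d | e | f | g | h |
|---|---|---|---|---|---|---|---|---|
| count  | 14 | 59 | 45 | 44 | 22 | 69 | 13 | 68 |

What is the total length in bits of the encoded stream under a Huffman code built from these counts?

941

Merge the two smallest weights repeatedly:
g(13) + a(14) → 27
e(22) + 27 → 49
d(44) + c(45) → 89
49 + b(59) → 108
h(68) + f(69) → 137
89 + 108 → 197
137 + 197 → 334
The encoded length is the sum of every internal node's weight: 27 + 49 + 89 + 108 + 137 + 197 + 334 = 941 bits.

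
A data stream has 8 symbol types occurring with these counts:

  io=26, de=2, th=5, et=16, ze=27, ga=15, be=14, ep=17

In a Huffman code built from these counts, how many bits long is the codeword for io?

Build the tree from the bottom:
combine de(2), th(5) → 7
combine 7, be(14) → 21
combine ga(15), et(16) → 31
combine ep(17), 21 → 38
combine io(26), ze(27) → 53
combine 31, 38 → 69
combine 53, 69 → 122
io sits 2 levels below the root, so its codeword is 2 bits.

2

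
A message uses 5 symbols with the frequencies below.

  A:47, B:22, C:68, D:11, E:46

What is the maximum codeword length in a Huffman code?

Merge the two lowest-weight nodes at each step:
merge D(11) and B(22): 33
merge 33 and E(46): 79
merge A(47) and C(68): 115
merge 79 and 115: 194
Maximum depth reached is 3.

3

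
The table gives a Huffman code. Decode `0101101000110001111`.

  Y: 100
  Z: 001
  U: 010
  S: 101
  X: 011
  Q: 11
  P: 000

Read left to right; each codeword is recognised as soon as it completes (prefix code):
  010→U | 11→Q | 010→U | 001→Z | 100→Y | 011→X | 11→Q
Decoded message: UQUZYXQ

UQUZYXQ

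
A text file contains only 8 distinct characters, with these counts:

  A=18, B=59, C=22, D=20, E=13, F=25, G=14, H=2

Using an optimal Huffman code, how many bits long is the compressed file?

475

Merge the two smallest weights repeatedly:
combine H(2), E(13) → 15
combine G(14), 15 → 29
combine A(18), D(20) → 38
combine C(22), F(25) → 47
combine 29, 38 → 67
combine 47, B(59) → 106
combine 67, 106 → 173
Total encoded bits = sum of merged weights = 15 + 29 + 38 + 47 + 67 + 106 + 173 = 475.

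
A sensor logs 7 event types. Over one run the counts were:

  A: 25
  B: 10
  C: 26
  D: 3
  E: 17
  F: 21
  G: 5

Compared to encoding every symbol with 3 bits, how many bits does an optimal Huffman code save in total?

Fixed-length: 3 bits × 107 symbols = 321 bits.
Huffman merges:
combine D(3), G(5) → 8
combine 8, B(10) → 18
combine E(17), 18 → 35
combine F(21), A(25) → 46
combine C(26), 35 → 61
combine 46, 61 → 107
Huffman total = 8 + 18 + 35 + 46 + 61 + 107 = 275 bits.
Saving = 321 − 275 = 46 bits.

46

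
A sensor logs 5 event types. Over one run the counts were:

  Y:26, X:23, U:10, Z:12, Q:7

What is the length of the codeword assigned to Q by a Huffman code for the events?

3

Build the tree from the bottom:
Q(7) + U(10) → 17
Z(12) + 17 → 29
X(23) + Y(26) → 49
29 + 49 → 78
Q sits 3 levels below the root, so its codeword is 3 bits.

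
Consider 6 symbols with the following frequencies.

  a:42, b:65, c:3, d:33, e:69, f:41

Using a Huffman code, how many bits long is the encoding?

Greedily combine the two least-frequent nodes:
merge c(3) and d(33): 36
merge 36 and f(41): 77
merge a(42) and b(65): 107
merge e(69) and 77: 146
merge 107 and 146: 253
Each symbol's bit-cost is frequency × depth; summing gives 619 bits (equivalently 36 + 77 + 107 + 146 + 253).

619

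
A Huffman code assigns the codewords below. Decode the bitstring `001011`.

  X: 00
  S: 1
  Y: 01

XSYS

Read left to right; each codeword is recognised as soon as it completes (prefix code):
  00→X | 1→S | 01→Y | 1→S
Decoded message: XSYS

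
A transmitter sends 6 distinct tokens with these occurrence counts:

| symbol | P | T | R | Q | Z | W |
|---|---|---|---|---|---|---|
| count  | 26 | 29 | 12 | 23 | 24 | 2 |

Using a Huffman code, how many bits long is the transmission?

Merge the two smallest weights repeatedly:
combine W(2), R(12) → 14
combine 14, Q(23) → 37
combine Z(24), P(26) → 50
combine T(29), 37 → 66
combine 50, 66 → 116
Each symbol's bit-cost is frequency × depth; summing gives 283 bits (equivalently 14 + 37 + 50 + 66 + 116).

283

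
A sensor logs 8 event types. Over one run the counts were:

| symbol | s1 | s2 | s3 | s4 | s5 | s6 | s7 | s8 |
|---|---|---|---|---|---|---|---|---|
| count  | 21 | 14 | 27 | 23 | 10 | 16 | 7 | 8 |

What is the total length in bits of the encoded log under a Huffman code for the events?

Build the Huffman tree bottom-up:
merge s7(7) and s8(8): 15
merge s5(10) and s2(14): 24
merge 15 and s6(16): 31
merge s1(21) and s4(23): 44
merge 24 and s3(27): 51
merge 31 and 44: 75
merge 51 and 75: 126
The encoded length is the sum of every internal node's weight: 15 + 24 + 31 + 44 + 51 + 75 + 126 = 366 bits.

366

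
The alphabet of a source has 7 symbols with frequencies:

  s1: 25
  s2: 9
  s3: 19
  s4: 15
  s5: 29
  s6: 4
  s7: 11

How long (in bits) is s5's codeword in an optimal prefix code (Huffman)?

Build the tree from the bottom:
combine s6(4), s2(9) → 13
combine s7(11), 13 → 24
combine s4(15), s3(19) → 34
combine 24, s1(25) → 49
combine s5(29), 34 → 63
combine 49, 63 → 112
s5's leaf is at depth 2, giving a 2-bit codeword.

2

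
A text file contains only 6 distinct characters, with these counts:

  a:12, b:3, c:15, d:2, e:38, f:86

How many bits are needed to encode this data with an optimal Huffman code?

Greedily combine the two least-frequent nodes:
d(2) + b(3) → 5
5 + a(12) → 17
c(15) + 17 → 32
32 + e(38) → 70
70 + f(86) → 156
Total encoded bits = sum of merged weights = 5 + 17 + 32 + 70 + 156 = 280.

280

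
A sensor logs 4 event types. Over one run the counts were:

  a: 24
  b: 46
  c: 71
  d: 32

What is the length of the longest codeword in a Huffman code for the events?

Merge the two lowest-weight nodes at each step:
a(24) + d(32) → 56
b(46) + 56 → 102
c(71) + 102 → 173
The rarest symbols sit at the bottom; the longest codeword is 3 bits.

3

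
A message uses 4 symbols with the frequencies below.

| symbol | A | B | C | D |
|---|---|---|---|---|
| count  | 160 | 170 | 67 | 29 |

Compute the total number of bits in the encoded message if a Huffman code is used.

778

Greedily combine the two least-frequent nodes:
D(29) + C(67) → 96
96 + A(160) → 256
B(170) + 256 → 426
Each symbol's bit-cost is frequency × depth; summing gives 778 bits (equivalently 96 + 256 + 426).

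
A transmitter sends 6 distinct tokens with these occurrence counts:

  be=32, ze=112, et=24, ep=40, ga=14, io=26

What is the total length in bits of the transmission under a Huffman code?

558

Merge the two smallest weights repeatedly:
ga(14) + et(24) → 38
io(26) + be(32) → 58
38 + ep(40) → 78
58 + 78 → 136
ze(112) + 136 → 248
Each symbol's bit-cost is frequency × depth; summing gives 558 bits (equivalently 38 + 58 + 78 + 136 + 248).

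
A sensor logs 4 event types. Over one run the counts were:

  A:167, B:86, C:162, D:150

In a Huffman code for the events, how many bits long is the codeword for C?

Build the tree from the bottom:
merge B(86) and D(150): 236
merge C(162) and A(167): 329
merge 236 and 329: 565
C's leaf is at depth 2, giving a 2-bit codeword.

2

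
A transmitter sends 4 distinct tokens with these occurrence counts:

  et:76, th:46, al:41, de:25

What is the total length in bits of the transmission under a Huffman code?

Greedily combine the two least-frequent nodes:
de(25) + al(41) → 66
th(46) + 66 → 112
et(76) + 112 → 188
Each symbol's bit-cost is frequency × depth; summing gives 366 bits (equivalently 66 + 112 + 188).

366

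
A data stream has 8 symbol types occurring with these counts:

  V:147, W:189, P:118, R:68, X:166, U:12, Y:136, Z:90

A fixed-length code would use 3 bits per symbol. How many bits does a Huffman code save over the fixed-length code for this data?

Fixed-length: 3 bits × 926 symbols = 2778 bits.
Huffman merges:
merge U(12) and R(68): 80
merge 80 and Z(90): 170
merge P(118) and Y(136): 254
merge V(147) and X(166): 313
merge 170 and W(189): 359
merge 254 and 313: 567
merge 359 and 567: 926
Huffman total = 80 + 170 + 254 + 313 + 359 + 567 + 926 = 2669 bits.
Saving = 2778 − 2669 = 109 bits.

109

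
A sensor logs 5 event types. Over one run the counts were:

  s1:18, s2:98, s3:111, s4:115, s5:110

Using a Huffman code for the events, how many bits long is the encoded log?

Build the Huffman tree bottom-up:
combine s1(18), s2(98) → 116
combine s5(110), s3(111) → 221
combine s4(115), 116 → 231
combine 221, 231 → 452
The encoded length is the sum of every internal node's weight: 116 + 221 + 231 + 452 = 1020 bits.

1020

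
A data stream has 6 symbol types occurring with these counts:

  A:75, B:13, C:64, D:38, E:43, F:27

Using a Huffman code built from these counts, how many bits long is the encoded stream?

Merge the two smallest weights repeatedly:
merge B(13) and F(27): 40
merge D(38) and 40: 78
merge E(43) and C(64): 107
merge A(75) and 78: 153
merge 107 and 153: 260
Total encoded bits = sum of merged weights = 40 + 78 + 107 + 153 + 260 = 638.

638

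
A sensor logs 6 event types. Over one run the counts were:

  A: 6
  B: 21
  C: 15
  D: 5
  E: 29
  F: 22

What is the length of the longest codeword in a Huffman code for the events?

4

Merge the two lowest-weight nodes at each step:
combine D(5), A(6) → 11
combine 11, C(15) → 26
combine B(21), F(22) → 43
combine 26, E(29) → 55
combine 43, 55 → 98
The first pair merged (D, A) ends up deepest, at depth 4.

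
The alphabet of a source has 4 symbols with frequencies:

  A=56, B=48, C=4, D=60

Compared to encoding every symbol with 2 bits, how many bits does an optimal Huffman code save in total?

8

Fixed-length: 2 bits × 168 symbols = 336 bits.
Huffman merges:
merge C(4) and B(48): 52
merge 52 and A(56): 108
merge D(60) and 108: 168
Huffman total = 52 + 108 + 168 = 328 bits.
Saving = 336 − 328 = 8 bits.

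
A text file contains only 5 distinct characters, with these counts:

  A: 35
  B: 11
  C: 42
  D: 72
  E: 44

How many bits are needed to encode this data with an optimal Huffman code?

Build the Huffman tree bottom-up:
combine B(11), A(35) → 46
combine C(42), E(44) → 86
combine 46, D(72) → 118
combine 86, 118 → 204
Total encoded bits = sum of merged weights = 46 + 86 + 118 + 204 = 454.

454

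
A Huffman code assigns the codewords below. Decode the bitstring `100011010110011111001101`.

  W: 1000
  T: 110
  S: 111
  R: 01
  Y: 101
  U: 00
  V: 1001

Read left to right; each codeword is recognised as soon as it completes (prefix code):
  1000→W | 110→T | 101→Y | 1001→V | 111→S | 1001→V | 101→Y
Decoded message: WTYVSVY

WTYVSVY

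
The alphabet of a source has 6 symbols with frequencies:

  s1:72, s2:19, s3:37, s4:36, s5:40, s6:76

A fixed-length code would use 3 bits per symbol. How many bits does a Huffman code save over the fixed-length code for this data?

Fixed-length: 3 bits × 280 symbols = 840 bits.
Huffman merges:
merge s2(19) and s4(36): 55
merge s3(37) and s5(40): 77
merge 55 and s1(72): 127
merge s6(76) and 77: 153
merge 127 and 153: 280
Huffman total = 55 + 77 + 127 + 153 + 280 = 692 bits.
Saving = 840 − 692 = 148 bits.

148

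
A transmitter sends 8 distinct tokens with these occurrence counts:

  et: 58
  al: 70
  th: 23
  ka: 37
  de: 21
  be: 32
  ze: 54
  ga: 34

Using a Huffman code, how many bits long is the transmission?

961

Merge the two smallest weights repeatedly:
merge de(21) and th(23): 44
merge be(32) and ga(34): 66
merge ka(37) and 44: 81
merge ze(54) and et(58): 112
merge 66 and al(70): 136
merge 81 and 112: 193
merge 136 and 193: 329
Each symbol's bit-cost is frequency × depth; summing gives 961 bits (equivalently 44 + 66 + 81 + 112 + 136 + 193 + 329).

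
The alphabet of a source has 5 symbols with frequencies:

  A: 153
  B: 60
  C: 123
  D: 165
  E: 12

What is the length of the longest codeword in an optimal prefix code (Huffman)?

3

Merge the two lowest-weight nodes at each step:
merge E(12) and B(60): 72
merge 72 and C(123): 195
merge A(153) and D(165): 318
merge 195 and 318: 513
Maximum depth reached is 3.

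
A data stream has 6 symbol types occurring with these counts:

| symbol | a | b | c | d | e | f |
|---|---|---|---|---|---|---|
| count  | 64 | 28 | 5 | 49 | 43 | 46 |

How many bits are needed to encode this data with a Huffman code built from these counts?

Merge the two smallest weights repeatedly:
combine c(5), b(28) → 33
combine 33, e(43) → 76
combine f(46), d(49) → 95
combine a(64), 76 → 140
combine 95, 140 → 235
The encoded length is the sum of every internal node's weight: 33 + 76 + 95 + 140 + 235 = 579 bits.

579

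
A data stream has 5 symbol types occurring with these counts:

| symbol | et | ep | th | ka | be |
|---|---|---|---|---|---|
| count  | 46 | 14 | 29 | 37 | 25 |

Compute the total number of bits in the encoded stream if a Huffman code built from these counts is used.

Greedily combine the two least-frequent nodes:
ep(14) + be(25) → 39
th(29) + ka(37) → 66
39 + et(46) → 85
66 + 85 → 151
The encoded length is the sum of every internal node's weight: 39 + 66 + 85 + 151 = 341 bits.

341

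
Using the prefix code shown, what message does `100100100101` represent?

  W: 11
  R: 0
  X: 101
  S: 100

Read left to right; each codeword is recognised as soon as it completes (prefix code):
  100→S | 100→S | 100→S | 101→X
Decoded message: SSSX

SSSX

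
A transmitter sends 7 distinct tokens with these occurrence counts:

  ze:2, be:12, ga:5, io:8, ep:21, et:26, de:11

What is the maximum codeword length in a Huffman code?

4

Merge the two lowest-weight nodes at each step:
combine ze(2), ga(5) → 7
combine 7, io(8) → 15
combine de(11), be(12) → 23
combine 15, ep(21) → 36
combine 23, et(26) → 49
combine 36, 49 → 85
The rarest symbols sit at the bottom; the longest codeword is 4 bits.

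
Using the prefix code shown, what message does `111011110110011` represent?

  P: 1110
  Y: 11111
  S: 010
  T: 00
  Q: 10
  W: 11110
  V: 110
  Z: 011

PWVZ

Read left to right; each codeword is recognised as soon as it completes (prefix code):
  1110→P | 11110→W | 110→V | 011→Z
Decoded message: PWVZ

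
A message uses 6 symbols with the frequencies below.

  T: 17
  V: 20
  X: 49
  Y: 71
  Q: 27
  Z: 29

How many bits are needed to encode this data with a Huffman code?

519

Greedily combine the two least-frequent nodes:
merge T(17) and V(20): 37
merge Q(27) and Z(29): 56
merge 37 and X(49): 86
merge 56 and Y(71): 127
merge 86 and 127: 213
Total encoded bits = sum of merged weights = 37 + 56 + 86 + 127 + 213 = 519.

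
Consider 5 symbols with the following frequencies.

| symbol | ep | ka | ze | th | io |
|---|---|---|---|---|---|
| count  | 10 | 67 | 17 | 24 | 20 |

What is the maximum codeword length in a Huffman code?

Merge the two lowest-weight nodes at each step:
ep(10) + ze(17) → 27
io(20) + th(24) → 44
27 + 44 → 71
ka(67) + 71 → 138
Maximum depth reached is 3.

3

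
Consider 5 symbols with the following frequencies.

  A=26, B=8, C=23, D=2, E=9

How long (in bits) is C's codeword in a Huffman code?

Build the tree from the bottom:
D(2) + B(8) → 10
E(9) + 10 → 19
19 + C(23) → 42
A(26) + 42 → 68
C's leaf is at depth 2, giving a 2-bit codeword.

2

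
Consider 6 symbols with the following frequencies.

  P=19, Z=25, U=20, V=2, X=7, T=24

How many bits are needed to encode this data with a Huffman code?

231

Greedily combine the two least-frequent nodes:
merge V(2) and X(7): 9
merge 9 and P(19): 28
merge U(20) and T(24): 44
merge Z(25) and 28: 53
merge 44 and 53: 97
Each symbol's bit-cost is frequency × depth; summing gives 231 bits (equivalently 9 + 28 + 44 + 53 + 97).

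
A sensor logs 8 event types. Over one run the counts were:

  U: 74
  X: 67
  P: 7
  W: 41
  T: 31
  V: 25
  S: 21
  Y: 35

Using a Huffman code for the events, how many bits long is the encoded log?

Merge the two smallest weights repeatedly:
P(7) + S(21) → 28
V(25) + 28 → 53
T(31) + Y(35) → 66
W(41) + 53 → 94
66 + X(67) → 133
U(74) + 94 → 168
133 + 168 → 301
The encoded length is the sum of every internal node's weight: 28 + 53 + 66 + 94 + 133 + 168 + 301 = 843 bits.

843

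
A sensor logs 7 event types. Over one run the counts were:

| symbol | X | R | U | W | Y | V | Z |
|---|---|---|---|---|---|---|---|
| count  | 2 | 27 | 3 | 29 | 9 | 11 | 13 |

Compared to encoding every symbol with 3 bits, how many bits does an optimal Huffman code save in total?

Fixed-length: 3 bits × 94 symbols = 282 bits.
Huffman merges:
X(2) + U(3) → 5
5 + Y(9) → 14
V(11) + Z(13) → 24
14 + 24 → 38
R(27) + W(29) → 56
38 + 56 → 94
Huffman total = 5 + 14 + 24 + 38 + 56 + 94 = 231 bits.
Saving = 282 − 231 = 51 bits.

51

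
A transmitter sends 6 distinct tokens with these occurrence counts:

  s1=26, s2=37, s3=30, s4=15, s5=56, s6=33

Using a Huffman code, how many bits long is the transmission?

498

Build the Huffman tree bottom-up:
s4(15) + s1(26) → 41
s3(30) + s6(33) → 63
s2(37) + 41 → 78
s5(56) + 63 → 119
78 + 119 → 197
Each symbol's bit-cost is frequency × depth; summing gives 498 bits (equivalently 41 + 63 + 78 + 119 + 197).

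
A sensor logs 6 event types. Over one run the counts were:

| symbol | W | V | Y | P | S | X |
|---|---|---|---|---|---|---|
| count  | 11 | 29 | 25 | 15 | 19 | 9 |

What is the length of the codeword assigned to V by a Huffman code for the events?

Build the tree from the bottom:
X(9) + W(11) → 20
P(15) + S(19) → 34
20 + Y(25) → 45
V(29) + 34 → 63
45 + 63 → 108
V's leaf is at depth 2, giving a 2-bit codeword.

2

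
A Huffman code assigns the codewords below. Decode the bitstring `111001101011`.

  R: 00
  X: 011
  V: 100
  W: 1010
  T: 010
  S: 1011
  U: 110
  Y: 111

Read left to right; each codeword is recognised as soon as it completes (prefix code):
  111→Y | 00→R | 110→U | 1011→S
Decoded message: YRUS

YRUS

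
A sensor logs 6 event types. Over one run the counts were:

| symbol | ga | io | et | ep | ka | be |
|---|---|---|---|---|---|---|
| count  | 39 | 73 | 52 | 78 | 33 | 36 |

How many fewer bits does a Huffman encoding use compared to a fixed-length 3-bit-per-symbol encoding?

Fixed-length: 3 bits × 311 symbols = 933 bits.
Huffman merges:
merge ka(33) and be(36): 69
merge ga(39) and et(52): 91
merge 69 and io(73): 142
merge ep(78) and 91: 169
merge 142 and 169: 311
Huffman total = 69 + 91 + 142 + 169 + 311 = 782 bits.
Saving = 933 − 782 = 151 bits.

151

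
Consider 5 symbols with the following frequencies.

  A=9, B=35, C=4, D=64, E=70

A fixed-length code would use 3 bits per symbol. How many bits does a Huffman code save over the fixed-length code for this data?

191

Fixed-length: 3 bits × 182 symbols = 546 bits.
Huffman merges:
combine C(4), A(9) → 13
combine 13, B(35) → 48
combine 48, D(64) → 112
combine E(70), 112 → 182
Huffman total = 13 + 48 + 112 + 182 = 355 bits.
Saving = 546 − 355 = 191 bits.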